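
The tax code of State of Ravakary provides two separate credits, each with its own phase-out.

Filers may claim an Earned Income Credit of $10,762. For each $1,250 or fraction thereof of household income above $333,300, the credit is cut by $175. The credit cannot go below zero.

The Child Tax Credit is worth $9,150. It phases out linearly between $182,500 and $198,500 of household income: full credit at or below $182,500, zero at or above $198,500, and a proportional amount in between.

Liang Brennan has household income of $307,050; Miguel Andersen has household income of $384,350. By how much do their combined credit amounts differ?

Liang ($307,050): Earned Income Credit: $307,050 is at or below the $333,300 threshold, so the full $10,762 applies. Child Tax Credit: $307,050 is at or above $198,500, so the credit is $0. total $10,762 + $0 = $10,762
Miguel ($384,350): Earned Income Credit: income exceeds $333,300 by $51,050, which is 41 full-or-partial $1,250 increments; reduction = 41 × $175 = $7,175, leaving $3,587. Child Tax Credit: $384,350 is at or above $198,500, so the credit is $0. total $3,587 + $0 = $3,587
Difference: |$10,762 − $3,587| = $7,175.

$7,175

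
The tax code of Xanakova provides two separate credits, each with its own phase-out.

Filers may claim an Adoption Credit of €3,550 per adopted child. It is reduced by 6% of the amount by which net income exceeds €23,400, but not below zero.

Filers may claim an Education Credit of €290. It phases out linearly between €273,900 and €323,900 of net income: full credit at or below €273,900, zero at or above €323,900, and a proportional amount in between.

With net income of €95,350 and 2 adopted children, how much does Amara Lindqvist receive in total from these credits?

€3,073

Adoption Credit: base = 2 × €3,550 = €7,100. 6% of the €71,950 excess over €23,400 is €4,317; credit = €7,100 − €4,317 = €2,783.
Education Credit: €95,350 is at or below the €273,900 threshold, so the full €290 applies.
Total: €2,783 + €290 = €3,073.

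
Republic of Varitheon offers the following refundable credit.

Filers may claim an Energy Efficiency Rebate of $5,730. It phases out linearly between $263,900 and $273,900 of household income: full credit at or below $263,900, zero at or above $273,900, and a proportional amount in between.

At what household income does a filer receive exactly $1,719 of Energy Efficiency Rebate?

$1,719 is 1,719/5,730 of the full $5,730, so 4,011/5,730 of the $10,000 range has been used: income = $263,900 + $10,000 × 4,011/5,730 = $270,900.

$270,900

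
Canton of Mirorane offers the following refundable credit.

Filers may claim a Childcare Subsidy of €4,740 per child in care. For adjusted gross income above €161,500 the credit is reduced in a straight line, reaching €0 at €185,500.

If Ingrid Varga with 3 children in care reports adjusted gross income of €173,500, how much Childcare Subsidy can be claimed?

€7,110

Childcare Subsidy: base = 3 × €4,740 = €14,220. €173,500 is €12,000 into a €24,000 phase-out range, leaving 12,000/24,000 of the credit: €14,220 × 12,000/24,000 = €7,110.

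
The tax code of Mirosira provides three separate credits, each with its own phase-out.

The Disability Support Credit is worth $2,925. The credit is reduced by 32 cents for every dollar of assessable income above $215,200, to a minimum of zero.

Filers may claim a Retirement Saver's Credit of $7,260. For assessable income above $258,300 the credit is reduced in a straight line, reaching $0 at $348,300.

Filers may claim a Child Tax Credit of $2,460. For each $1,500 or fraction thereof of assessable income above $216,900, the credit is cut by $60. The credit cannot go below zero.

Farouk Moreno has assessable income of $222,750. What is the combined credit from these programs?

$9,989

Disability Support Credit: 32% of the $7,550 excess over $215,200 is $2,416; credit = $2,925 − $2,416 = $509.
Retirement Saver's Credit: $222,750 is at or below the $258,300 threshold, so the full $7,260 applies.
Child Tax Credit: income exceeds $216,900 by $5,850, which is 4 full-or-partial $1,500 increments; reduction = 4 × $60 = $240, leaving $2,220.
Total: $509 + $7,260 + $2,220 = $9,989.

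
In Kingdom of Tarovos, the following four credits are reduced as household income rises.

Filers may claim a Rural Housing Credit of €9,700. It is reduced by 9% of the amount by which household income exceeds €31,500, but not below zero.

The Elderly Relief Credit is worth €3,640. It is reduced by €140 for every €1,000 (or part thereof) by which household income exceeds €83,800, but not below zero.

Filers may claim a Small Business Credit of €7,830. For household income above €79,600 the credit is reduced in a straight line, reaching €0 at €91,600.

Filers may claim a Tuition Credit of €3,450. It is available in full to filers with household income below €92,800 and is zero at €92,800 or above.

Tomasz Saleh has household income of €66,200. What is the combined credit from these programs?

€21,497

Rural Housing Credit: 9% of the €34,700 excess over €31,500 is €3,123; credit = €9,700 − €3,123 = €6,577.
Elderly Relief Credit: €66,200 is at or below the €83,800 threshold, so the full €3,640 applies.
Small Business Credit: €66,200 is at or below the €79,600 threshold, so the full €7,830 applies.
Tuition Credit: €66,200 is below the €92,800 cutoff, so the full €3,450 applies.
Total: €6,577 + €3,640 + €7,830 + €3,450 = €21,497.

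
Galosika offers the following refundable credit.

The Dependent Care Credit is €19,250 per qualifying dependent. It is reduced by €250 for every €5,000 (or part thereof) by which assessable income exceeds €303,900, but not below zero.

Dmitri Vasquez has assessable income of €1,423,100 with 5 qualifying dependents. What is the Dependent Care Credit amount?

€40,250

Dependent Care Credit: base = 5 × €19,250 = €96,250. income exceeds €303,900 by €1,119,200, which is 224 full-or-partial €5,000 increments; reduction = 224 × €250 = €56,000, leaving €40,250.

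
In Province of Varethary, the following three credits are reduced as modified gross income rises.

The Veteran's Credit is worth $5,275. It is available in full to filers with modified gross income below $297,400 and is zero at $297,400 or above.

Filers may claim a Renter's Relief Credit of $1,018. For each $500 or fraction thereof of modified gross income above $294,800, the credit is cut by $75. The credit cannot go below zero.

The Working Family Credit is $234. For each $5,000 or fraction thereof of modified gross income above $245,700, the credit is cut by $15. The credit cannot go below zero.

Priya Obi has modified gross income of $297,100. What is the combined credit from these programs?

Veteran's Credit: $297,100 is below the $297,400 cutoff, so the full $5,275 applies.
Renter's Relief Credit: income exceeds $294,800 by $2,300, which is 5 full-or-partial $500 increments; reduction = 5 × $75 = $375, leaving $643.
Working Family Credit: income exceeds $245,700 by $51,400, which is 11 full-or-partial $5,000 increments; reduction = 11 × $15 = $165, leaving $69.
Total: $5,275 + $643 + $69 = $5,987.

$5,987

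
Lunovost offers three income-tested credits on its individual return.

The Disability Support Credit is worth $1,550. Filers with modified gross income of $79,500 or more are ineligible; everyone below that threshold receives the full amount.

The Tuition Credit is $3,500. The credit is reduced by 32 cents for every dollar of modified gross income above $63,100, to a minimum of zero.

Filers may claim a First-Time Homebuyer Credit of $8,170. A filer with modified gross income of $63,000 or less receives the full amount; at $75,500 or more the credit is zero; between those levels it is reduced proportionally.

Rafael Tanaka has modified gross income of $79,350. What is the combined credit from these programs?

Disability Support Credit: $79,350 is below the $79,500 cutoff, so the full $1,550 applies.
Tuition Credit: 32% of the $16,250 excess over $63,100 is $5,200 ≥ base, so the credit is $0.
First-Time Homebuyer Credit: $79,350 is at or above $75,500, so the credit is $0.
Total: $1,550 + $0 + $0 = $1,550.

$1,550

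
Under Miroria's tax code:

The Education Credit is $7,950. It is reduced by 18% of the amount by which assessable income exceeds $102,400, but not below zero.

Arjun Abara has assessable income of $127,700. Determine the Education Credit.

$3,396

Education Credit: 18% of the $25,300 excess over $102,400 is $4,554; credit = $7,950 − $4,554 = $3,396.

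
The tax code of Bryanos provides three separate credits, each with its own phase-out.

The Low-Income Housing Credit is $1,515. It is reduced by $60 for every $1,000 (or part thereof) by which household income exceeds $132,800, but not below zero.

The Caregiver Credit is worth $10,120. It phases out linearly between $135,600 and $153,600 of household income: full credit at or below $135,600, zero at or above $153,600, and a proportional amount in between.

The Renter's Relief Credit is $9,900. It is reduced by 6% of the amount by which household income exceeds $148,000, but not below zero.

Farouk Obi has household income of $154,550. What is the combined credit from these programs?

$9,702

Low-Income Housing Credit: income exceeds $132,800 by $21,750, which is 22 full-or-partial $1,000 increments; reduction = 22 × $60 = $1,320, leaving $195.
Caregiver Credit: $154,550 is at or above $153,600, so the credit is $0.
Renter's Relief Credit: 6% of the $6,550 excess over $148,000 is $393; credit = $9,900 − $393 = $9,507.
Total: $195 + $0 + $9,507 = $9,702.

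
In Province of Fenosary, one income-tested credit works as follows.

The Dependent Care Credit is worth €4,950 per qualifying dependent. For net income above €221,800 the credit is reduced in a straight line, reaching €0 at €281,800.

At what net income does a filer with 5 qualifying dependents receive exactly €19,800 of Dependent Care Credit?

Full credit = 5 × €4,950 = €24,750.
€19,800 is 19,800/24,750 of the full €24,750, so 4,950/24,750 of the €60,000 range has been used: income = €221,800 + €60,000 × 4,950/24,750 = €233,800.

€233,800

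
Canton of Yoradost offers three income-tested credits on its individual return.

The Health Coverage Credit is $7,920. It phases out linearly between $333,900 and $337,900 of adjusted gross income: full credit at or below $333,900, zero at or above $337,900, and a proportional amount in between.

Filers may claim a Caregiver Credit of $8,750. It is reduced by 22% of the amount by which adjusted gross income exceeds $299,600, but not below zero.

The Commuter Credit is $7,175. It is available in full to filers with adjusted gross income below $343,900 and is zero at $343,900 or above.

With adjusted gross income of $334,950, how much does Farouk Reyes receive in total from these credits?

Health Coverage Credit: $334,950 is $1,050 into a $4,000 phase-out range, leaving 2,950/4,000 of the credit: $7,920 × 2,950/4,000 = $5,841.
Caregiver Credit: 22% of the $35,350 excess over $299,600 is $7,777; credit = $8,750 − $7,777 = $973.
Commuter Credit: $334,950 is below the $343,900 cutoff, so the full $7,175 applies.
Total: $5,841 + $973 + $7,175 = $13,989.

$13,989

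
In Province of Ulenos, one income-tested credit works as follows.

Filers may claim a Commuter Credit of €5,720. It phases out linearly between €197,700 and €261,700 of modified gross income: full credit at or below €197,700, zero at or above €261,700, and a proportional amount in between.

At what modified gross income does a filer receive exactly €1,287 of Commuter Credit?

€247,300

€1,287 is 1,287/5,720 of the full €5,720, so 4,433/5,720 of the €64,000 range has been used: income = €197,700 + €64,000 × 4,433/5,720 = €247,300.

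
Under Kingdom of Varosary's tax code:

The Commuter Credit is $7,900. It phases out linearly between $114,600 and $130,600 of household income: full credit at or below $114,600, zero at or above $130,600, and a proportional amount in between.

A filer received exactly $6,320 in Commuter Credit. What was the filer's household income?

$6,320 is 6,320/7,900 of the full $7,900, so 1,580/7,900 of the $16,000 range has been used: income = $114,600 + $16,000 × 1,580/7,900 = $117,800.

$117,800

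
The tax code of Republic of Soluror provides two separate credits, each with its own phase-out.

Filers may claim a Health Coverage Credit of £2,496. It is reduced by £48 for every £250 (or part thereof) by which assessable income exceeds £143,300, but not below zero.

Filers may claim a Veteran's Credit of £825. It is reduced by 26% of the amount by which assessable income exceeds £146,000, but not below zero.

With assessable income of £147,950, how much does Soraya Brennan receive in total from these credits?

Health Coverage Credit: income exceeds £143,300 by £4,650, which is 19 full-or-partial £250 increments; reduction = 19 × £48 = £912, leaving £1,584.
Veteran's Credit: 26% of the £1,950 excess over £146,000 is £507; credit = £825 − £507 = £318.
Total: £1,584 + £318 = £1,902.

£1,902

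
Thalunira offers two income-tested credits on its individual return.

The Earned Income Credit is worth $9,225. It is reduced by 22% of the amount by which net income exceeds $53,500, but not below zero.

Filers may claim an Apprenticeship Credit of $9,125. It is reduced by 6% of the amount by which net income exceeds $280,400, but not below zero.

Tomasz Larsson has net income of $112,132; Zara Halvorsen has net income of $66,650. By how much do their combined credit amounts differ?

Tomasz ($112,132): Earned Income Credit: 22% of the $58,632 excess over $53,500 is $12,899.04 ≥ base, so the credit is $0. Apprenticeship Credit: $112,132 is at or below the $280,400 threshold, so the full $9,125 applies. total $0 + $9,125 = $9,125
Zara ($66,650): Earned Income Credit: 22% of the $13,150 excess over $53,500 is $2,893; credit = $9,225 − $2,893 = $6,332. Apprenticeship Credit: $66,650 is at or below the $280,400 threshold, so the full $9,125 applies. total $6,332 + $9,125 = $15,457
Difference: |$9,125 − $15,457| = $6,332.

$6,332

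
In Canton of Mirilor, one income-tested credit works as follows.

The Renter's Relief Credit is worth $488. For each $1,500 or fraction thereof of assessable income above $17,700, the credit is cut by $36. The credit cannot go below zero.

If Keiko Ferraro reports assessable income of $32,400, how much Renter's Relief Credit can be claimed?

Renter's Relief Credit: income exceeds $17,700 by $14,700, which is 10 full-or-partial $1,500 increments; reduction = 10 × $36 = $360, leaving $128.

$128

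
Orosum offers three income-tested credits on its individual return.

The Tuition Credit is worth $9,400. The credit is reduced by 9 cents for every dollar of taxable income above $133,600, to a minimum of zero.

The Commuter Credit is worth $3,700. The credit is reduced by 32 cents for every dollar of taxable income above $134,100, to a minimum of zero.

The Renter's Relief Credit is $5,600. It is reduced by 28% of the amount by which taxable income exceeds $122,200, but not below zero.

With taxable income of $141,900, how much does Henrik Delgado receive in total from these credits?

Tuition Credit: 9% of the $8,300 excess over $133,600 is $747; credit = $9,400 − $747 = $8,653.
Commuter Credit: 32% of the $7,800 excess over $134,100 is $2,496; credit = $3,700 − $2,496 = $1,204.
Renter's Relief Credit: 28% of the $19,700 excess over $122,200 is $5,516; credit = $5,600 − $5,516 = $84.
Total: $8,653 + $1,204 + $84 = $9,941.

$9,941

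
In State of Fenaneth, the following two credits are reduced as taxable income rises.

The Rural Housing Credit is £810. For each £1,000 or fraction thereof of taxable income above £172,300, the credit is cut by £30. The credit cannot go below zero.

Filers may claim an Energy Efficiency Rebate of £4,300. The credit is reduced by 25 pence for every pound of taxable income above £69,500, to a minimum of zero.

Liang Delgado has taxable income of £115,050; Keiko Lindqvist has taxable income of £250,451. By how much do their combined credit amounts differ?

£810

Liang (£115,050): Rural Housing Credit: £115,050 is at or below the £172,300 threshold, so the full £810 applies. Energy Efficiency Rebate: 25% of the £45,550 excess over £69,500 is £11,387.50 ≥ base, so the credit is £0. total £810 + £0 = £810
Keiko (£250,451): Rural Housing Credit: income exceeds £172,300 by £78,151 → 79 increments × £30 = £2,370 ≥ base, so the credit is £0. Energy Efficiency Rebate: 25% of the £180,951 excess over £69,500 is £45,237.75 ≥ base, so the credit is £0. total £0 + £0 = £0
Difference: |£810 − £0| = £810.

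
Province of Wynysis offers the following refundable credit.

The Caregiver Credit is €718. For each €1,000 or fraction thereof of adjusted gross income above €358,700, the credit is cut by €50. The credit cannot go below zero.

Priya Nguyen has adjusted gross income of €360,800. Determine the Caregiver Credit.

Caregiver Credit: income exceeds €358,700 by €2,100, which is 3 full-or-partial €1,000 increments; reduction = 3 × €50 = €150, leaving €568.

€568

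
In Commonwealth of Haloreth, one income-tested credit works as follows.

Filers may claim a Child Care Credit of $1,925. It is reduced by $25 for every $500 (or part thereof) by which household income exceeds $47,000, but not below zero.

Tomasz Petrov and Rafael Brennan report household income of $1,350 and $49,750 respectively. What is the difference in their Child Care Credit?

Tomasz ($1,350): Child Care Credit: $1,350 is at or below the $47,000 threshold, so the full $1,925 applies.
Rafael ($49,750): Child Care Credit: income exceeds $47,000 by $2,750, which is 6 full-or-partial $500 increments; reduction = 6 × $25 = $150, leaving $1,775.
Difference: |$1,925 − $1,775| = $150.

$150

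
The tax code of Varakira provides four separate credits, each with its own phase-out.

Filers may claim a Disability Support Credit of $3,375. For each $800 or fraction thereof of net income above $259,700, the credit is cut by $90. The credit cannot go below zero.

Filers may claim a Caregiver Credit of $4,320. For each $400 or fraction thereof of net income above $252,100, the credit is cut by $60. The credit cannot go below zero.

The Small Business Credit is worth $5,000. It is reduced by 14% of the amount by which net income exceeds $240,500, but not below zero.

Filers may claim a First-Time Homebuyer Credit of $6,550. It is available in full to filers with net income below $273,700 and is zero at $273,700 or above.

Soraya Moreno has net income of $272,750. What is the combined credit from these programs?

Disability Support Credit: income exceeds $259,700 by $13,050, which is 17 full-or-partial $800 increments; reduction = 17 × $90 = $1,530, leaving $1,845.
Caregiver Credit: income exceeds $252,100 by $20,650, which is 52 full-or-partial $400 increments; reduction = 52 × $60 = $3,120, leaving $1,200.
Small Business Credit: 14% of the $32,250 excess over $240,500 is $4,515; credit = $5,000 − $4,515 = $485.
First-Time Homebuyer Credit: $272,750 is below the $273,700 cutoff, so the full $6,550 applies.
Total: $1,845 + $1,200 + $485 + $6,550 = $10,080.

$10,080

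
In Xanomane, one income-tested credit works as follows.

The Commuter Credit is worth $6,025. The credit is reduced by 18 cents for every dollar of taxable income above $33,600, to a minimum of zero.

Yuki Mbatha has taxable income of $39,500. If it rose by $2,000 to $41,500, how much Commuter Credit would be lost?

At $39,500 — 18% of the $5,900 excess over $33,600 is $1,062; credit = $6,025 − $1,062 = $4,963.
At $41,500 — 18% of the $7,900 excess over $33,600 is $1,422; credit = $6,025 − $1,422 = $4,603.
Lost: $4,963 − $4,603 = $360.

$360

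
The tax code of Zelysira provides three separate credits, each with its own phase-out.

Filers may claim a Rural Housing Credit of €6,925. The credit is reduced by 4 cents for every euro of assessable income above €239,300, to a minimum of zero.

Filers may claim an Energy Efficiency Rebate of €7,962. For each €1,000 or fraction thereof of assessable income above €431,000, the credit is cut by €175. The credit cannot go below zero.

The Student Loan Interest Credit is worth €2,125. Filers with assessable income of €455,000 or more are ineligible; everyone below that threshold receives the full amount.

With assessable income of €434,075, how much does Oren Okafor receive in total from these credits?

€9,387

Rural Housing Credit: 4% of the €194,775 excess over €239,300 is €7,791 ≥ base, so the credit is €0.
Energy Efficiency Rebate: income exceeds €431,000 by €3,075, which is 4 full-or-partial €1,000 increments; reduction = 4 × €175 = €700, leaving €7,262.
Student Loan Interest Credit: €434,075 is below the €455,000 cutoff, so the full €2,125 applies.
Total: €0 + €7,262 + €2,125 = €9,387.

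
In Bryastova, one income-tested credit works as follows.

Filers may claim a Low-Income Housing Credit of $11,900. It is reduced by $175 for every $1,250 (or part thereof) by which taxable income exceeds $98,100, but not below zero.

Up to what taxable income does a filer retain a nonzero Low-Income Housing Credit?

$181,850

After 67 increments the reduction is 67 × $175 = $11,725, leaving $175; one more increment wipes it out. Increment 67 ends at excess 67 × $1,250 = $83,750, so the highest qualifying income is $98,100 + $83,750 = $181,850.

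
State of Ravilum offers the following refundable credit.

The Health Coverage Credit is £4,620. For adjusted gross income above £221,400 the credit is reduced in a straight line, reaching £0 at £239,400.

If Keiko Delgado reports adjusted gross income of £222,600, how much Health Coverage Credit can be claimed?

Health Coverage Credit: £222,600 is £1,200 into a £18,000 phase-out range, leaving 16,800/18,000 of the credit: £4,620 × 16,800/18,000 = £4,312.

£4,312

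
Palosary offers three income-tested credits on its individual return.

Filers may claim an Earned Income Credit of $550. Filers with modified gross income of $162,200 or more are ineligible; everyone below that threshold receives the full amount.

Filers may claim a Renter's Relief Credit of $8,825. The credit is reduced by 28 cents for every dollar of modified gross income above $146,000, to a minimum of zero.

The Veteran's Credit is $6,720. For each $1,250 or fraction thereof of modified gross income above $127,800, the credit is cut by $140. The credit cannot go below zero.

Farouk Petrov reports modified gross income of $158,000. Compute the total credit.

Earned Income Credit: $158,000 is below the $162,200 cutoff, so the full $550 applies.
Renter's Relief Credit: 28% of the $12,000 excess over $146,000 is $3,360; credit = $8,825 − $3,360 = $5,465.
Veteran's Credit: income exceeds $127,800 by $30,200, which is 25 full-or-partial $1,250 increments; reduction = 25 × $140 = $3,500, leaving $3,220.
Total: $550 + $5,465 + $3,220 = $9,235.

$9,235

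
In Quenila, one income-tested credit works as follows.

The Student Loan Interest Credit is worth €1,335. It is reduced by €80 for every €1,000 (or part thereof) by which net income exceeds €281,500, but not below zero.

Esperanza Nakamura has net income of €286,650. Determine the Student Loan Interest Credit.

€855

Student Loan Interest Credit: income exceeds €281,500 by €5,150, which is 6 full-or-partial €1,000 increments; reduction = 6 × €80 = €480, leaving €855.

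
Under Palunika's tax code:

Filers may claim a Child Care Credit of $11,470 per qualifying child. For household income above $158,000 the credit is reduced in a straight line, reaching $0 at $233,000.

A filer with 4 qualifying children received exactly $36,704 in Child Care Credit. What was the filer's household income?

$173,000

Full credit = 4 × $11,470 = $45,880.
$36,704 is 36,704/45,880 of the full $45,880, so 9,176/45,880 of the $75,000 range has been used: income = $158,000 + $75,000 × 9,176/45,880 = $173,000.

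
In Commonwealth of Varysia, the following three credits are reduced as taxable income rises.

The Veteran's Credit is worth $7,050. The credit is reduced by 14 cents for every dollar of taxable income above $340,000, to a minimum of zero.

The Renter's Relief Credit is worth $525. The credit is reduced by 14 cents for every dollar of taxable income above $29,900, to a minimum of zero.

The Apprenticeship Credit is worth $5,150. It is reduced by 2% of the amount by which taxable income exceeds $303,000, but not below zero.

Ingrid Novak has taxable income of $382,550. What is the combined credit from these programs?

$4,652

Veteran's Credit: 14% of the $42,550 excess over $340,000 is $5,957; credit = $7,050 − $5,957 = $1,093.
Renter's Relief Credit: 14% of the $352,650 excess over $29,900 is $49,371 ≥ base, so the credit is $0.
Apprenticeship Credit: 2% of the $79,550 excess over $303,000 is $1,591; credit = $5,150 − $1,591 = $3,559.
Total: $1,093 + $0 + $3,559 = $4,652.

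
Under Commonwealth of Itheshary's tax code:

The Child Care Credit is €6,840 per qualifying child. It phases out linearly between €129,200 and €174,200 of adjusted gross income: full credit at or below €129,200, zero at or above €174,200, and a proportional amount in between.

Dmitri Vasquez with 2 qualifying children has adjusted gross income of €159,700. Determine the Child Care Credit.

Child Care Credit: base = 2 × €6,840 = €13,680. €159,700 is €30,500 into a €45,000 phase-out range, leaving 14,500/45,000 of the credit: €13,680 × 14,500/45,000 = €4,408.

€4,408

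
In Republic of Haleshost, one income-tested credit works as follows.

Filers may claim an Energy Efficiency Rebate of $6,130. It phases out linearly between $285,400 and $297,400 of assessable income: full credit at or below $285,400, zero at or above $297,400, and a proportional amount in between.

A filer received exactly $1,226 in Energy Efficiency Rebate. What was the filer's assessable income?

$295,000

$1,226 is 1,226/6,130 of the full $6,130, so 4,904/6,130 of the $12,000 range has been used: income = $285,400 + $12,000 × 4,904/6,130 = $295,000.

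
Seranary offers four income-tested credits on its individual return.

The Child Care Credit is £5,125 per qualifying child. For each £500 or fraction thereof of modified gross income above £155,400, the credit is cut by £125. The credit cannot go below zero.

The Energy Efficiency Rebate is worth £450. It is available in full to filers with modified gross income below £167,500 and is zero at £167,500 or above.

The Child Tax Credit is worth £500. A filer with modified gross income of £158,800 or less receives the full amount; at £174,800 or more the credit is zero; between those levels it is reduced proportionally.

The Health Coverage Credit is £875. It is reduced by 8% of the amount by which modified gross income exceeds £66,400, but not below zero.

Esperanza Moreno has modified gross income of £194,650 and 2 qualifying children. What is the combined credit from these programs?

£375

Child Care Credit: base = 2 × £5,125 = £10,250. income exceeds £155,400 by £39,250, which is 79 full-or-partial £500 increments; reduction = 79 × £125 = £9,875, leaving £375.
Energy Efficiency Rebate: £194,650 meets or exceeds the £167,500 cutoff, so the credit is £0.
Child Tax Credit: £194,650 is at or above £174,800, so the credit is £0.
Health Coverage Credit: 8% of the £128,250 excess over £66,400 is £10,260 ≥ base, so the credit is £0.
Total: £375 + £0 + £0 + £0 = £375.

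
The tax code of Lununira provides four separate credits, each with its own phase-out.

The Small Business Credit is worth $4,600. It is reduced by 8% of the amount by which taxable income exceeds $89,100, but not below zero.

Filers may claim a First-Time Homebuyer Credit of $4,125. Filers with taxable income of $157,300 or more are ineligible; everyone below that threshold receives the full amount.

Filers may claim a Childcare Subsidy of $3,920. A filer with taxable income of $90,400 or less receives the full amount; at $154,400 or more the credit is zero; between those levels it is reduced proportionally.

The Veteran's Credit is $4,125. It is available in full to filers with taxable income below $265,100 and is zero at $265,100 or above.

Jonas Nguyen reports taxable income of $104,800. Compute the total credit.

Small Business Credit: 8% of the $15,700 excess over $89,100 is $1,256; credit = $4,600 − $1,256 = $3,344.
First-Time Homebuyer Credit: $104,800 is below the $157,300 cutoff, so the full $4,125 applies.
Childcare Subsidy: $104,800 is $14,400 into a $64,000 phase-out range, leaving 49,600/64,000 of the credit: $3,920 × 49,600/64,000 = $3,038.
Veteran's Credit: $104,800 is below the $265,100 cutoff, so the full $4,125 applies.
Total: $3,344 + $4,125 + $3,038 + $4,125 = $14,632.

$14,632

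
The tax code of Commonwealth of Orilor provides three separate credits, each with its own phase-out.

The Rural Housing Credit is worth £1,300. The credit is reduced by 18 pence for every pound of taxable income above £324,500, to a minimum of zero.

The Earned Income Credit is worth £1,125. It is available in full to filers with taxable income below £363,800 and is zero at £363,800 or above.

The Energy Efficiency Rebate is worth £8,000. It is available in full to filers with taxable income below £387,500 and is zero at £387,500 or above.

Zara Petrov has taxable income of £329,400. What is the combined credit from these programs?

£9,543

Rural Housing Credit: 18% of the £4,900 excess over £324,500 is £882; credit = £1,300 − £882 = £418.
Earned Income Credit: £329,400 is below the £363,800 cutoff, so the full £1,125 applies.
Energy Efficiency Rebate: £329,400 is below the £387,500 cutoff, so the full £8,000 applies.
Total: £418 + £1,125 + £8,000 = £9,543.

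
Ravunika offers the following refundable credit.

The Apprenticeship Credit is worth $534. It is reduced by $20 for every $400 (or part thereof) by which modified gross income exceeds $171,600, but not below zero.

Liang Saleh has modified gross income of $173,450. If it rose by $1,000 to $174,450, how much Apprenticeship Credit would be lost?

At $173,450 — income exceeds $171,600 by $1,850, which is 5 full-or-partial $400 increments; reduction = 5 × $20 = $100, leaving $434.
At $174,450 — income exceeds $171,600 by $2,850, which is 8 full-or-partial $400 increments; reduction = 8 × $20 = $160, leaving $374.
Lost: $434 − $374 = $60.

$60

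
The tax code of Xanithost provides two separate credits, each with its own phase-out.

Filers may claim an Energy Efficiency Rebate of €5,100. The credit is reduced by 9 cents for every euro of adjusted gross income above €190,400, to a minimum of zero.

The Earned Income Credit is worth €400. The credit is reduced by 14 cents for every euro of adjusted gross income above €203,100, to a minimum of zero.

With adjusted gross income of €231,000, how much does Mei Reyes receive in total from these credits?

Energy Efficiency Rebate: 9% of the €40,600 excess over €190,400 is €3,654; credit = €5,100 − €3,654 = €1,446.
Earned Income Credit: 14% of the €27,900 excess over €203,100 is €3,906 ≥ base, so the credit is €0.
Total: €1,446 + €0 = €1,446.

€1,446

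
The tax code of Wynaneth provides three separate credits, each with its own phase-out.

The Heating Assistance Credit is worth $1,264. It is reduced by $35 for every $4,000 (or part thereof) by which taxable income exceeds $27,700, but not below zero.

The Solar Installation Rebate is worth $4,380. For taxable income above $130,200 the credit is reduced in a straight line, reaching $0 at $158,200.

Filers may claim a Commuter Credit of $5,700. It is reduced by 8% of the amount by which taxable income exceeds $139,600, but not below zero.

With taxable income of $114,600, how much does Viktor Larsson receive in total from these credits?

Heating Assistance Credit: income exceeds $27,700 by $86,900, which is 22 full-or-partial $4,000 increments; reduction = 22 × $35 = $770, leaving $494.
Solar Installation Rebate: $114,600 is at or below the $130,200 threshold, so the full $4,380 applies.
Commuter Credit: $114,600 is at or below the $139,600 threshold, so the full $5,700 applies.
Total: $494 + $4,380 + $5,700 = $10,574.

$10,574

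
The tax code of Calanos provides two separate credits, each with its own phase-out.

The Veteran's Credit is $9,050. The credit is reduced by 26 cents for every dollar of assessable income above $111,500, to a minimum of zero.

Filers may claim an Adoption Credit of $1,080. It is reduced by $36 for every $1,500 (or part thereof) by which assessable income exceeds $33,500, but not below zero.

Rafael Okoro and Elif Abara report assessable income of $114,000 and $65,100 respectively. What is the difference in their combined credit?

Rafael ($114,000): Veteran's Credit: 26% of the $2,500 excess over $111,500 is $650; credit = $9,050 − $650 = $8,400. Adoption Credit: income exceeds $33,500 by $80,500 → 54 increments × $36 = $1,944 ≥ base, so the credit is $0. total $8,400 + $0 = $8,400
Elif ($65,100): Veteran's Credit: $65,100 is at or below the $111,500 threshold, so the full $9,050 applies. Adoption Credit: income exceeds $33,500 by $31,600, which is 22 full-or-partial $1,500 increments; reduction = 22 × $36 = $792, leaving $288. total $9,050 + $288 = $9,338
Difference: |$8,400 − $9,338| = $938.

$938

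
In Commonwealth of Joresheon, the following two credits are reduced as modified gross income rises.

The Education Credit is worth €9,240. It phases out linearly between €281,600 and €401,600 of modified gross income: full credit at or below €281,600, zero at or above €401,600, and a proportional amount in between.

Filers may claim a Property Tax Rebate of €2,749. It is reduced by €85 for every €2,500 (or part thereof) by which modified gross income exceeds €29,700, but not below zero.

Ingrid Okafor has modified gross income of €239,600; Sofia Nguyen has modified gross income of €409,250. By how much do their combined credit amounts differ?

€9,240

Ingrid (€239,600): Education Credit: €239,600 is at or below the €281,600 threshold, so the full €9,240 applies. Property Tax Rebate: income exceeds €29,700 by €209,900 → 84 increments × €85 = €7,140 ≥ base, so the credit is €0. total €9,240 + €0 = €9,240
Sofia (€409,250): Education Credit: €409,250 is at or above €401,600, so the credit is €0. Property Tax Rebate: income exceeds €29,700 by €379,550 → 152 increments × €85 = €12,920 ≥ base, so the credit is €0. total €0 + €0 = €0
Difference: |€9,240 − €0| = €9,240.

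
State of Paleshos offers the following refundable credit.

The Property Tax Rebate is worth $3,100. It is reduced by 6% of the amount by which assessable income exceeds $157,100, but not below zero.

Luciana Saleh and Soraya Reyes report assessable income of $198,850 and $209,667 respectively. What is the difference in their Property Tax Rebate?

$595

Luciana ($198,850): Property Tax Rebate: 6% of the $41,750 excess over $157,100 is $2,505; credit = $3,100 − $2,505 = $595.
Soraya ($209,667): Property Tax Rebate: 6% of the $52,567 excess over $157,100 is $3,154.02 ≥ base, so the credit is $0.
Difference: |$595 − $0| = $595.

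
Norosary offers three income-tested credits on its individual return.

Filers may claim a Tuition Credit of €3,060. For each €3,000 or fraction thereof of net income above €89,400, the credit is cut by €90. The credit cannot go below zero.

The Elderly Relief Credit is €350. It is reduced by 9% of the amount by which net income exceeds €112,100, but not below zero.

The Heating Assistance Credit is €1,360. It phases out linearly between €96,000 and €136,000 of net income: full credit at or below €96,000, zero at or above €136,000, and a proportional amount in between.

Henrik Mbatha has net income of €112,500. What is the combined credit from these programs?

Tuition Credit: income exceeds €89,400 by €23,100, which is 8 full-or-partial €3,000 increments; reduction = 8 × €90 = €720, leaving €2,340.
Elderly Relief Credit: 9% of the €400 excess over €112,100 is €36; credit = €350 − €36 = €314.
Heating Assistance Credit: €112,500 is €16,500 into a €40,000 phase-out range, leaving 23,500/40,000 of the credit: €1,360 × 23,500/40,000 = €799.
Total: €2,340 + €314 + €799 = €3,453.

€3,453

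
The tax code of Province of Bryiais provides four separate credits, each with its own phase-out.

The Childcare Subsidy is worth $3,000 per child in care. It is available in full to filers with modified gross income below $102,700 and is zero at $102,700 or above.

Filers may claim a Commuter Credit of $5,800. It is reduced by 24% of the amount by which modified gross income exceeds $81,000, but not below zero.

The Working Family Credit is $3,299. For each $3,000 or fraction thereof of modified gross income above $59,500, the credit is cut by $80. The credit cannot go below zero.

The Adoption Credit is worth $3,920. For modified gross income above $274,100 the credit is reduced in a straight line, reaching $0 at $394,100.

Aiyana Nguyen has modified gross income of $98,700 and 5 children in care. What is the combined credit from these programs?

Childcare Subsidy: base = 5 × $3,000 = $15,000. $98,700 is below the $102,700 cutoff, so the full $15,000 applies.
Commuter Credit: 24% of the $17,700 excess over $81,000 is $4,248; credit = $5,800 − $4,248 = $1,552.
Working Family Credit: income exceeds $59,500 by $39,200, which is 14 full-or-partial $3,000 increments; reduction = 14 × $80 = $1,120, leaving $2,179.
Adoption Credit: $98,700 is at or below the $274,100 threshold, so the full $3,920 applies.
Total: $15,000 + $1,552 + $2,179 + $3,920 = $22,651.

$22,651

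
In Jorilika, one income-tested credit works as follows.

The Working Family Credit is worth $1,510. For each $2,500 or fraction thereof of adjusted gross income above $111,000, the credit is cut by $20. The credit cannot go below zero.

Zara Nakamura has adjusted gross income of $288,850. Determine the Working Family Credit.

Working Family Credit: income exceeds $111,000 by $177,850, which is 72 full-or-partial $2,500 increments; reduction = 72 × $20 = $1,440, leaving $70.

$70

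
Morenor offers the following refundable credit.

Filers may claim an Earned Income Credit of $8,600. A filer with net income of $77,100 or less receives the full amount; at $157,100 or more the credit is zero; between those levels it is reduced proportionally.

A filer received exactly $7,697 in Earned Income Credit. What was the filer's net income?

$7,697 is 7,697/8,600 of the full $8,600, so 903/8,600 of the $80,000 range has been used: income = $77,100 + $80,000 × 903/8,600 = $85,500.

$85,500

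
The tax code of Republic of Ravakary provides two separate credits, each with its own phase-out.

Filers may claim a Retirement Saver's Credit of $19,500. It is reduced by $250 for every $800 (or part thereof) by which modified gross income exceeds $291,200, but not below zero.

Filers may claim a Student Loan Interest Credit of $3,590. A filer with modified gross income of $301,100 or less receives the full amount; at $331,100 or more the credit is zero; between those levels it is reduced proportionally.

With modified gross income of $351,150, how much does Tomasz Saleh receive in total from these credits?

$750

Retirement Saver's Credit: income exceeds $291,200 by $59,950, which is 75 full-or-partial $800 increments; reduction = 75 × $250 = $18,750, leaving $750.
Student Loan Interest Credit: $351,150 is at or above $331,100, so the credit is $0.
Total: $750 + $0 = $750.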